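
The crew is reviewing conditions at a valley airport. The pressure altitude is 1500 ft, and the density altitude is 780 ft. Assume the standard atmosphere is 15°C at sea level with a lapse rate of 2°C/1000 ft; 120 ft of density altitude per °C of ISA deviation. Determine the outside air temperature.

6°C

Density altitude − pressure altitude = 780 − 1500 = -720 ft.
At 120 ft/°C that is an ISA deviation of -720/120 = -6°C.
ISA temperature at 1500 ft = 15 − 2 × (1500/1000) = 12°C.
OAT = ISA + deviation = 12 + (-6) = 6°C.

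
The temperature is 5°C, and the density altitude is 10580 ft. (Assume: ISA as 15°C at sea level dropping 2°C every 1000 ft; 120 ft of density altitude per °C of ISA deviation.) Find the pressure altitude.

DA = PA + 120 × (OAT − (15 − 2·PA/1000)) = PA + 120·OAT − 1800 + 0.24·PA = 1.24·PA + 120·OAT − 1800.
So 1.24·PA = 10580 − 120 × 5 + 1800 = 11780.
PA = 11780 / 1.24 = 9500 ft.

9500 ft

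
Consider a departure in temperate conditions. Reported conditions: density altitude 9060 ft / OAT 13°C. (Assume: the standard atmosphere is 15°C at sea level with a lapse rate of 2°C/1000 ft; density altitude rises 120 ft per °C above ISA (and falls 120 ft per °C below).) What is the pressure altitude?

7500 ft

DA = PA + 120 × (OAT − (15 − 2·PA/1000)) = PA + 120·OAT − 1800 + 0.24·PA = 1.24·PA + 120·OAT − 1800.
So 1.24·PA = 9060 − 120 × 13 + 1800 = 9300.
PA = 9300 / 1.24 = 7500 ft.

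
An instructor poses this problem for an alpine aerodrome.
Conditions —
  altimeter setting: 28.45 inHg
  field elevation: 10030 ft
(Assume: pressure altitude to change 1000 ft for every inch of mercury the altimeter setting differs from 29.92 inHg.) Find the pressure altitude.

Pressure correction = (29.92 − 28.45) × 1000 = +1470 ft.
Pressure altitude = 10030 + (+1470) = 11500 ft.

11500 ft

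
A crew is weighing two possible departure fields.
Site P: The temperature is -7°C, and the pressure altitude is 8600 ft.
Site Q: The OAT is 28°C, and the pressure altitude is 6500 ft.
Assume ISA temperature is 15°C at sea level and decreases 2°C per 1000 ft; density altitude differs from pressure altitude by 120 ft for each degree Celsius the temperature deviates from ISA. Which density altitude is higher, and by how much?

Site P: ISA temp = -2.2°C, deviation -4.8°C, DA = 8600 + 120 × (-4.8) = 8024 ft.
Site Q: ISA temp = 2°C, deviation +26°C, DA = 6500 + 120 × 26 = 9620 ft.
Site Q is higher by 9620 − 8024 = 1596 ft.

Site Q by 1596 ft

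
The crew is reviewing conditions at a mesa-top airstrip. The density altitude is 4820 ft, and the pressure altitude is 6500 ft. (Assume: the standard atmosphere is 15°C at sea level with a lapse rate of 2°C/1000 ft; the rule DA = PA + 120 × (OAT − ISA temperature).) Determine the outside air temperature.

Density altitude − pressure altitude = 4820 − 6500 = -1680 ft.
At 120 ft/°C that is an ISA deviation of -1680/120 = -14°C.
ISA temperature at 6500 ft = 15 − 2 × (6500/1000) = 2°C.
OAT = ISA + deviation = 2 + (-14) = -12°C.

-12°C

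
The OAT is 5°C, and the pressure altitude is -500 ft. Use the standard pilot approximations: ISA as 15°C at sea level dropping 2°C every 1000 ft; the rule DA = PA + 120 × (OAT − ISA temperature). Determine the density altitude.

-1820 ft

ISA temperature at -500 ft = 15 − 2 × (-500/1000) = 16°C.
ISA deviation = 5 − 16 = -11°C.
Density altitude = -500 + 120 × (-11) = -500 + (-1320) = -1820 ft.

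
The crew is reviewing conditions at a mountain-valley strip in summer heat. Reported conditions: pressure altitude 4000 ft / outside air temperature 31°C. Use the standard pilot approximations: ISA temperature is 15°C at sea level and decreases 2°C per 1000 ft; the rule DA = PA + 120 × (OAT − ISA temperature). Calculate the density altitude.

ISA temperature at 4000 ft = 15 − 2 × (4000/1000) = 7°C.
ISA deviation = 31 − 7 = +24°C.
Density altitude = 4000 + 120 × (24) = 4000 + (+2880) = 6880 ft.

6880 ft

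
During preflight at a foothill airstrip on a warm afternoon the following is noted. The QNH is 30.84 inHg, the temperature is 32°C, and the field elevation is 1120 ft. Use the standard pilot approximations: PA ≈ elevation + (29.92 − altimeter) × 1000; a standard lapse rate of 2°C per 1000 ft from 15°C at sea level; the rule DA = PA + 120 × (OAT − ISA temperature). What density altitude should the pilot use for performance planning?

2288 ft

Pressure altitude = 1120 + (29.92 − 30.84) × 1000 = 1120 + (-920) = 200 ft.
ISA temperature at 200 ft = 15 − 2 × (200/1000) = 14.6°C.
ISA deviation = 32 − 14.6 = +17.4°C.
Density altitude = 200 + 120 × (17.4) = 2288 ft.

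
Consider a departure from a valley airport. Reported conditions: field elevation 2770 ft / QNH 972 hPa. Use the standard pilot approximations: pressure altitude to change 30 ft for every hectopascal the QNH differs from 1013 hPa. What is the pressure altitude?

Pressure correction = (1013 − 972) × 30 = +1230 ft.
Pressure altitude = 2770 + (+1230) = 4000 ft.

4000 ft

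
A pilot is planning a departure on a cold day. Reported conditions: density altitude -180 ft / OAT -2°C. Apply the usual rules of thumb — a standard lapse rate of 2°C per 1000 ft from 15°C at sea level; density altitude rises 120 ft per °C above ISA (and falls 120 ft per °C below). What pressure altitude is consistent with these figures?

1500 ft

DA = PA + 120 × (OAT − (15 − 2·PA/1000)) = PA + 120·OAT − 1800 + 0.24·PA = 1.24·PA + 120·OAT − 1800.
So 1.24·PA = -180 − 120 × (-2) + 1800 = 1860.
PA = 1860 / 1.24 = 1500 ft.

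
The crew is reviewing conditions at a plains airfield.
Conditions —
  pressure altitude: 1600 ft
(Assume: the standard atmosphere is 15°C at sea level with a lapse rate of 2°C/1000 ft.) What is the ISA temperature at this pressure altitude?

11.8°C

ISA temperature = 15 − 2 × (1600/1000) = 15 − 3.2 = 11.8°C.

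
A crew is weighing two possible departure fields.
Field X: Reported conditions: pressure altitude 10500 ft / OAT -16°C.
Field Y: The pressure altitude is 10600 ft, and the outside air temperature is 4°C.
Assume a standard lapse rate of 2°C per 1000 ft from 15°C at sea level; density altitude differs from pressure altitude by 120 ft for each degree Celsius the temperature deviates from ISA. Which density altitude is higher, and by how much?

Field Y by 2524 ft

Field X: ISA temp = -6°C, deviation -10°C, DA = 10500 + 120 × (-10) = 9300 ft.
Field Y: ISA temp = -6.2°C, deviation +10.2°C, DA = 10600 + 120 × 10.2 = 11824 ft.
Field Y is higher by 11824 − 9300 = 2524 ft.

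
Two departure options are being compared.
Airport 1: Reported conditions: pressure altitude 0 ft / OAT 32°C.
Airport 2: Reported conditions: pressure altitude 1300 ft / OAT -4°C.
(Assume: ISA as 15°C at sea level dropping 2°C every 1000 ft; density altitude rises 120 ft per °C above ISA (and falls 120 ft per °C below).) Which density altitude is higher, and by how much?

Airport 1 by 2708 ft

Airport 1: ISA temp = 15°C, deviation +17°C, DA = 0 + 120 × 17 = 2040 ft.
Airport 2: ISA temp = 12.4°C, deviation -16.4°C, DA = 1300 + 120 × (-16.4) = -668 ft.
Airport 1 is higher by 2040 − (-668) = 2708 ft.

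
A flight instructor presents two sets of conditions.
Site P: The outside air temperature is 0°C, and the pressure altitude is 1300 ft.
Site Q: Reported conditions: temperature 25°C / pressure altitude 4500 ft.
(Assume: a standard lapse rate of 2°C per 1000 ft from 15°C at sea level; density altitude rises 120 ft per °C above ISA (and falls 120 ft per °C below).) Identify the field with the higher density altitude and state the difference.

Site P: ISA temp = 12.4°C, deviation -12.4°C, DA = 1300 + 120 × (-12.4) = -188 ft.
Site Q: ISA temp = 6°C, deviation +19°C, DA = 4500 + 120 × 19 = 6780 ft.
Site Q is higher by 6780 − (-188) = 6968 ft.

Site Q by 6968 ft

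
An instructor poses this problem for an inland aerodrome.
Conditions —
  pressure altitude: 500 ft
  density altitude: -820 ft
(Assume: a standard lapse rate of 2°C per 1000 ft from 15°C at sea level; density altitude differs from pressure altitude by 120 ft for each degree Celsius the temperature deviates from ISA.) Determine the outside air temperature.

Density altitude − pressure altitude = -820 − 500 = -1320 ft.
At 120 ft/°C that is an ISA deviation of -1320/120 = -11°C.
ISA temperature at 500 ft = 15 − 2 × (500/1000) = 14°C.
OAT = ISA + deviation = 14 + (-11) = 3°C.

3°C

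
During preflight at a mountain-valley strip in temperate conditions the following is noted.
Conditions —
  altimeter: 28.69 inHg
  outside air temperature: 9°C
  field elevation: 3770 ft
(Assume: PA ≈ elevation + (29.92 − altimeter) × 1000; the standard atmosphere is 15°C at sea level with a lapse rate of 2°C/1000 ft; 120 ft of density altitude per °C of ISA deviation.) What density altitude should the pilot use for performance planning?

Pressure altitude = 3770 + (29.92 − 28.69) × 1000 = 3770 + (+1230) = 5000 ft.
ISA temperature at 5000 ft = 15 − 2 × (5000/1000) = 5°C.
ISA deviation = 9 − 5 = +4°C.
Density altitude = 5000 + 120 × (4) = 5480 ft.

5480 ft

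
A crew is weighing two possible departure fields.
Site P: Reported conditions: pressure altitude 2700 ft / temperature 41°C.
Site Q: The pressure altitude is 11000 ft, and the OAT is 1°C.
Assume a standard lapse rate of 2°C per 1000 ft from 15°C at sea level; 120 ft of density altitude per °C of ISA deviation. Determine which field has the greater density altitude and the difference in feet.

Site P: ISA temp = 9.6°C, deviation +31.4°C, DA = 2700 + 120 × 31.4 = 6468 ft.
Site Q: ISA temp = -7°C, deviation +8°C, DA = 11000 + 120 × 8 = 11960 ft.
Site Q is higher by 11960 − 6468 = 5492 ft.

Site Q by 5492 ft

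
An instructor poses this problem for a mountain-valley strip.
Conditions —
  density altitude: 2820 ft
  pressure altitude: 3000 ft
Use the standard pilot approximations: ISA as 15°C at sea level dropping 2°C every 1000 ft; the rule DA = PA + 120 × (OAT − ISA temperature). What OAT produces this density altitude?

7.5°C

Density altitude − pressure altitude = 2820 − 3000 = -180 ft.
At 120 ft/°C that is an ISA deviation of -180/120 = -1.5°C.
ISA temperature at 3000 ft = 15 − 2 × (3000/1000) = 9°C.
OAT = ISA + deviation = 9 + (-1.5) = 7.5°C.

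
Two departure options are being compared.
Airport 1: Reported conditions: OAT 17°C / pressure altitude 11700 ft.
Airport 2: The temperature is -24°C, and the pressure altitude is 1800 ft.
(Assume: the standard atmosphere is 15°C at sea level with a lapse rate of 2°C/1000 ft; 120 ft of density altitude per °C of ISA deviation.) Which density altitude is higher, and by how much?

Airport 1: ISA temp = -8.4°C, deviation +25.4°C, DA = 11700 + 120 × 25.4 = 14748 ft.
Airport 2: ISA temp = 11.4°C, deviation -35.4°C, DA = 1800 + 120 × (-35.4) = -2448 ft.
Airport 1 is higher by 14748 − (-2448) = 17196 ft.

Airport 1 by 17196 ft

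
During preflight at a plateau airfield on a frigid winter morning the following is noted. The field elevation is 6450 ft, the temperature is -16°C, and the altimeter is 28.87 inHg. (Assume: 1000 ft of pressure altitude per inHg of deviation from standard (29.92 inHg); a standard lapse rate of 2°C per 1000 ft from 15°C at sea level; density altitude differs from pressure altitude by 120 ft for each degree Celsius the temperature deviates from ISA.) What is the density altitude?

Pressure altitude = 6450 + (29.92 − 28.87) × 1000 = 6450 + (+1050) = 7500 ft.
ISA temperature at 7500 ft = 15 − 2 × (7500/1000) = 0°C.
ISA deviation = -16 − 0 = -16°C.
Density altitude = 7500 + 120 × (-16) = 5580 ft.

5580 ft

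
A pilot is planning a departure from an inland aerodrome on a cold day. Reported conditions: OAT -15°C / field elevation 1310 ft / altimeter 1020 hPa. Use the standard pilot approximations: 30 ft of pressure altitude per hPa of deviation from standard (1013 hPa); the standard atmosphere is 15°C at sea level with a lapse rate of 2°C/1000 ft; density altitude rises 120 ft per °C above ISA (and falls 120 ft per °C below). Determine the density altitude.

-2236 ft

Pressure altitude = 1310 + (1013 − 1020) × 30 = 1310 + (-210) = 1100 ft.
ISA temperature at 1100 ft = 15 − 2 × (1100/1000) = 12.8°C.
ISA deviation = -15 − 12.8 = -27.8°C.
Density altitude = 1100 + 120 × (-27.8) = -2236 ft.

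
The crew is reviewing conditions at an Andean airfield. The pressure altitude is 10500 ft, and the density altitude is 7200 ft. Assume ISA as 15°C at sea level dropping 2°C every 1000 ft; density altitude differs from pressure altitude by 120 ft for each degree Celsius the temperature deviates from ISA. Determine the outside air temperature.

Density altitude − pressure altitude = 7200 − 10500 = -3300 ft.
At 120 ft/°C that is an ISA deviation of -3300/120 = -27.5°C.
ISA temperature at 10500 ft = 15 − 2 × (10500/1000) = -6°C.
OAT = ISA + deviation = -6 + (-27.5) = -33.5°C.

-33.5°C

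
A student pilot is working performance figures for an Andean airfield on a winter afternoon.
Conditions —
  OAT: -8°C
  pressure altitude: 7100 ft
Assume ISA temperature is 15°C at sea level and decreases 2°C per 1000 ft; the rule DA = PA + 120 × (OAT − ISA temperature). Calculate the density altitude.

ISA temperature at 7100 ft = 15 − 2 × (7100/1000) = 0.8°C.
ISA deviation = -8 − 0.8 = -8.8°C.
Density altitude = 7100 + 120 × (-8.8) = 7100 + (-1056) = 6044 ft.

6044 ft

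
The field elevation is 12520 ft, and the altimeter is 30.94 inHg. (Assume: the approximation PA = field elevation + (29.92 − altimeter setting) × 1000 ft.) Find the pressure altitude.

Pressure correction = (29.92 − 30.94) × 1000 = -1020 ft.
Pressure altitude = 12520 + (-1020) = 11500 ft.

11500 ft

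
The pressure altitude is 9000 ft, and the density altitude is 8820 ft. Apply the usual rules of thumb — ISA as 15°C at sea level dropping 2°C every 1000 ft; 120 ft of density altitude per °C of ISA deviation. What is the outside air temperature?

-4.5°C

Density altitude − pressure altitude = 8820 − 9000 = -180 ft.
At 120 ft/°C that is an ISA deviation of -180/120 = -1.5°C.
ISA temperature at 9000 ft = 15 − 2 × (9000/1000) = -3°C.
OAT = ISA + deviation = -3 + (-1.5) = -4.5°C.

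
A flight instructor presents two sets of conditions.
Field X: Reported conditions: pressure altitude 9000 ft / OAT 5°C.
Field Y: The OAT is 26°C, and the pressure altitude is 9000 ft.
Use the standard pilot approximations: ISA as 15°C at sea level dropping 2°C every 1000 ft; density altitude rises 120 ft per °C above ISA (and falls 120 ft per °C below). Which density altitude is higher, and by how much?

Field Y by 2520 ft

Field X: ISA temp = -3°C, deviation +8°C, DA = 9000 + 120 × 8 = 9960 ft.
Field Y: ISA temp = -3°C, deviation +29°C, DA = 9000 + 120 × 29 = 12480 ft.
Field Y is higher by 12480 − 9960 = 2520 ft.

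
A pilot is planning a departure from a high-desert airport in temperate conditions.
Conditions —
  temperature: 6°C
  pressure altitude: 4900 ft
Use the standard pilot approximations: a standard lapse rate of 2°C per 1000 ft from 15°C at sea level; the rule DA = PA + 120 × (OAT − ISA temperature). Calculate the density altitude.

4996 ft

ISA temperature at 4900 ft = 15 − 2 × (4900/1000) = 5.2°C.
ISA deviation = 6 − 5.2 = +0.8°C.
Density altitude = 4900 + 120 × (0.8) = 4900 + (+96) = 4996 ft.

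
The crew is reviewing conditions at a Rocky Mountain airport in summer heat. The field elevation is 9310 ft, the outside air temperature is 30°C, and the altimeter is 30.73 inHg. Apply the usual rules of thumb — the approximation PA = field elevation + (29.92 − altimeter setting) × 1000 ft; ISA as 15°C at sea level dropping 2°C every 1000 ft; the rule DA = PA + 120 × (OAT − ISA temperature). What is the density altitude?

12340 ft

Pressure altitude = 9310 + (29.92 − 30.73) × 1000 = 9310 + (-810) = 8500 ft.
ISA temperature at 8500 ft = 15 − 2 × (8500/1000) = -2°C.
ISA deviation = 30 − (-2) = +32°C.
Density altitude = 8500 + 120 × (32) = 12340 ft.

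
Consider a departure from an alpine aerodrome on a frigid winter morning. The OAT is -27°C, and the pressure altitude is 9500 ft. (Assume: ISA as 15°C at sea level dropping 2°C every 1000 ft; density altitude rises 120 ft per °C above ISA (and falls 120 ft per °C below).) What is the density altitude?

ISA temperature at 9500 ft = 15 − 2 × (9500/1000) = -4°C.
ISA deviation = -27 − (-4) = -23°C.
Density altitude = 9500 + 120 × (-23) = 9500 + (-2760) = 6740 ft.

6740 ft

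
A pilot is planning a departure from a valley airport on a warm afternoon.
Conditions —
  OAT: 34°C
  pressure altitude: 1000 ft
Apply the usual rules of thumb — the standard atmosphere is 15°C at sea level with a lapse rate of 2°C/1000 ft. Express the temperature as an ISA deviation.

ISA temperature at 1000 ft = 15 − 2 × (1000/1000) = 13°C.
Deviation = OAT − ISA = 34 − 13 = +21°C.

ISA+21°C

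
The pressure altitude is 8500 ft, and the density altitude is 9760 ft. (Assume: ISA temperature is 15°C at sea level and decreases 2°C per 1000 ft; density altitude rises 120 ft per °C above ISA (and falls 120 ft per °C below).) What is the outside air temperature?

8.5°C

Density altitude − pressure altitude = 9760 − 8500 = +1260 ft.
At 120 ft/°C that is an ISA deviation of 1260/120 = +10.5°C.
ISA temperature at 8500 ft = 15 − 2 × (8500/1000) = -2°C.
OAT = ISA + deviation = -2 + (+10.5) = 8.5°C.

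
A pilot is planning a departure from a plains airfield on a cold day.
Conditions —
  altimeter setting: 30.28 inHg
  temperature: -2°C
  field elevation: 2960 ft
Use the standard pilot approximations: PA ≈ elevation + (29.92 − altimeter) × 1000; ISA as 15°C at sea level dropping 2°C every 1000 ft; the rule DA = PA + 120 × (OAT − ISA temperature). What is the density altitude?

Pressure altitude = 2960 + (29.92 − 30.28) × 1000 = 2960 + (-360) = 2600 ft.
ISA temperature at 2600 ft = 15 − 2 × (2600/1000) = 9.8°C.
ISA deviation = -2 − 9.8 = -11.8°C.
Density altitude = 2600 + 120 × (-11.8) = 1184 ft.

1184 ft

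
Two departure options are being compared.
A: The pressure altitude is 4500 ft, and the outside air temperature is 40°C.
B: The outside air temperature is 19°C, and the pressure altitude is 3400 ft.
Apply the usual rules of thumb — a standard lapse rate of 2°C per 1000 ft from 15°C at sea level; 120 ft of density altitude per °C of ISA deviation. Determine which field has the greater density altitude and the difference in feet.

A: ISA temp = 6°C, deviation +34°C, DA = 4500 + 120 × 34 = 8580 ft.
B: ISA temp = 8.2°C, deviation +10.8°C, DA = 3400 + 120 × 10.8 = 4696 ft.
A is higher by 8580 − 4696 = 3884 ft.

A by 3884 ft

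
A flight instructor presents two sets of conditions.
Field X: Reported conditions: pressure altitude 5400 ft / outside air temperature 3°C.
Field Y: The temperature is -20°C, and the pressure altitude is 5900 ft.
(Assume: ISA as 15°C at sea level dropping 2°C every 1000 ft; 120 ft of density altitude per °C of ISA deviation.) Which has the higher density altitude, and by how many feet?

Field X by 2140 ft

Field X: ISA temp = 4.2°C, deviation -1.2°C, DA = 5400 + 120 × (-1.2) = 5256 ft.
Field Y: ISA temp = 3.2°C, deviation -23.2°C, DA = 5900 + 120 × (-23.2) = 3116 ft.
Field X is higher by 5256 − 3116 = 2140 ft.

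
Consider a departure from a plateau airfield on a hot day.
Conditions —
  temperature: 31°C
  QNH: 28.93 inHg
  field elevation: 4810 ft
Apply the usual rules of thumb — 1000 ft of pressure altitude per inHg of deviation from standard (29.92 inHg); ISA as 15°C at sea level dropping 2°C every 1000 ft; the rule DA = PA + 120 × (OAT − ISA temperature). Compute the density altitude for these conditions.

9112 ft

Pressure altitude = 4810 + (29.92 − 28.93) × 1000 = 4810 + (+990) = 5800 ft.
ISA temperature at 5800 ft = 15 − 2 × (5800/1000) = 3.4°C.
ISA deviation = 31 − 3.4 = +27.6°C.
Density altitude = 5800 + 120 × (27.6) = 9112 ft.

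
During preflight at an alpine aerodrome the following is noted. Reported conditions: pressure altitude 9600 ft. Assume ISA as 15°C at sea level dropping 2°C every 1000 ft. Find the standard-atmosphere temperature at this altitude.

-4.2°C

ISA temperature = 15 − 2 × (9600/1000) = 15 − 19.2 = -4.2°C.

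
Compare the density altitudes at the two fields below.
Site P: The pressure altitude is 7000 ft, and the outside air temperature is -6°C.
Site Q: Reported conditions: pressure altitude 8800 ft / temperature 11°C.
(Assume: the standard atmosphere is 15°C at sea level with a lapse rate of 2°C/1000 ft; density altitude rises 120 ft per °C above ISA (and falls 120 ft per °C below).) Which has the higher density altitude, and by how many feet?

Site P: ISA temp = 1°C, deviation -7°C, DA = 7000 + 120 × (-7) = 6160 ft.
Site Q: ISA temp = -2.6°C, deviation +13.6°C, DA = 8800 + 120 × 13.6 = 10432 ft.
Site Q is higher by 10432 − 6160 = 4272 ft.

Site Q by 4272 ft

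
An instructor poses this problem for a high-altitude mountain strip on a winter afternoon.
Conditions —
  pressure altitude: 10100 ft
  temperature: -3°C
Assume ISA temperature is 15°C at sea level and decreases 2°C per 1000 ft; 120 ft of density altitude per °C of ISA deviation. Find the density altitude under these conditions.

10364 ft

ISA temperature at 10100 ft = 15 − 2 × (10100/1000) = -5.2°C.
ISA deviation = -3 − (-5.2) = +2.2°C.
Density altitude = 10100 + 120 × (2.2) = 10100 + (+264) = 10364 ft.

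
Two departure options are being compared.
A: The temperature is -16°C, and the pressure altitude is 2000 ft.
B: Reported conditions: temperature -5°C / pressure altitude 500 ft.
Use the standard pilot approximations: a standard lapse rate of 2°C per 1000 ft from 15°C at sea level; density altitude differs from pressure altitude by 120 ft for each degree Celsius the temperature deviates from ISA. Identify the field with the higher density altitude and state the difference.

A: ISA temp = 11°C, deviation -27°C, DA = 2000 + 120 × (-27) = -1240 ft.
B: ISA temp = 14°C, deviation -19°C, DA = 500 + 120 × (-19) = -1780 ft.
A is higher by -1240 − (-1780) = 540 ft.

A by 540 ft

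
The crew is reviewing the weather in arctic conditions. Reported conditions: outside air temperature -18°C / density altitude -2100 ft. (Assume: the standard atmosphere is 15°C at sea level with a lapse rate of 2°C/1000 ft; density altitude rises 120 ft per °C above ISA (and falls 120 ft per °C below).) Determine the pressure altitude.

DA = PA + 120 × (OAT − (15 − 2·PA/1000)) = PA + 120·OAT − 1800 + 0.24·PA = 1.24·PA + 120·OAT − 1800.
So 1.24·PA = -2100 − 120 × (-18) + 1800 = 1860.
PA = 1860 / 1.24 = 1500 ft.

1500 ft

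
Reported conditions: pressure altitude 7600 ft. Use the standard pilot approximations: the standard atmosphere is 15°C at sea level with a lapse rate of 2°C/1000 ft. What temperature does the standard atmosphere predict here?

-0.2°C

ISA temperature = 15 − 2 × (7600/1000) = 15 − 15.2 = -0.2°C.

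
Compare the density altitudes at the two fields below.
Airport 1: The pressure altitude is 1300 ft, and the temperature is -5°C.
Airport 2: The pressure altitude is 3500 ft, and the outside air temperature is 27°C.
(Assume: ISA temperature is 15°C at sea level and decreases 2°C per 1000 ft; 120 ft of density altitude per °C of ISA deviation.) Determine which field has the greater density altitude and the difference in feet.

Airport 2 by 6568 ft

Airport 1: ISA temp = 12.4°C, deviation -17.4°C, DA = 1300 + 120 × (-17.4) = -788 ft.
Airport 2: ISA temp = 8°C, deviation +19°C, DA = 3500 + 120 × 19 = 5780 ft.
Airport 2 is higher by 5780 − (-788) = 6568 ft.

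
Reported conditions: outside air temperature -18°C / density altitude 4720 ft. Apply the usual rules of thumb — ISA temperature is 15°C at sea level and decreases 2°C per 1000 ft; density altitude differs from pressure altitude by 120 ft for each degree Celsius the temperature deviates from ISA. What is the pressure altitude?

DA = PA + 120 × (OAT − (15 − 2·PA/1000)) = PA + 120·OAT − 1800 + 0.24·PA = 1.24·PA + 120·OAT − 1800.
So 1.24·PA = 4720 − 120 × (-18) + 1800 = 8680.
PA = 8680 / 1.24 = 7000 ft.

7000 ft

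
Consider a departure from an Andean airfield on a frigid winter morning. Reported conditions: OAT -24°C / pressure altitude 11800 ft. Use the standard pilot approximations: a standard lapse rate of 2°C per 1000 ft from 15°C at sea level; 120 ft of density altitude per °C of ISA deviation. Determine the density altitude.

9952 ft

ISA temperature at 11800 ft = 15 − 2 × (11800/1000) = -8.6°C.
ISA deviation = -24 − (-8.6) = -15.4°C.
Density altitude = 11800 + 120 × (-15.4) = 11800 + (-1848) = 9952 ft.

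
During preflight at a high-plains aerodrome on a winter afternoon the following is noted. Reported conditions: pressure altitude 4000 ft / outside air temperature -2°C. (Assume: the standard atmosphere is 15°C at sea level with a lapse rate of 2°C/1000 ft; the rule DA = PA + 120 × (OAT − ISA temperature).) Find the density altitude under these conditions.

2920 ft

ISA temperature at 4000 ft = 15 − 2 × (4000/1000) = 7°C.
ISA deviation = -2 − 7 = -9°C.
Density altitude = 4000 + 120 × (-9) = 4000 + (-1080) = 2920 ft.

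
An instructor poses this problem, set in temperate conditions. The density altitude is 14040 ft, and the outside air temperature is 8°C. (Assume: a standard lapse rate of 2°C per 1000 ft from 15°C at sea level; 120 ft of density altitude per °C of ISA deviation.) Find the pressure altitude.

DA = PA + 120 × (OAT − (15 − 2·PA/1000)) = PA + 120·OAT − 1800 + 0.24·PA = 1.24·PA + 120·OAT − 1800.
So 1.24·PA = 14040 − 120 × 8 + 1800 = 14880.
PA = 14880 / 1.24 = 12000 ft.

12000 ft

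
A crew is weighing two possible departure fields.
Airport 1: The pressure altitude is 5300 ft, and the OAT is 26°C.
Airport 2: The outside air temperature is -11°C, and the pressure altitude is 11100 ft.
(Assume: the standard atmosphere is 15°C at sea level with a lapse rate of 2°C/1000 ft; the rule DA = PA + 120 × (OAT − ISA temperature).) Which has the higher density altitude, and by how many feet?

Airport 1: ISA temp = 4.4°C, deviation +21.6°C, DA = 5300 + 120 × 21.6 = 7892 ft.
Airport 2: ISA temp = -7.2°C, deviation -3.8°C, DA = 11100 + 120 × (-3.8) = 10644 ft.
Airport 2 is higher by 10644 − 7892 = 2752 ft.

Airport 2 by 2752 ft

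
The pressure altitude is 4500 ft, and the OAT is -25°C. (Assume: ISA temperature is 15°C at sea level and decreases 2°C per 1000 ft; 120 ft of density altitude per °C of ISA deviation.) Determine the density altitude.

ISA temperature at 4500 ft = 15 − 2 × (4500/1000) = 6°C.
ISA deviation = -25 − 6 = -31°C.
Density altitude = 4500 + 120 × (-31) = 4500 + (-3720) = 780 ft.

780 ft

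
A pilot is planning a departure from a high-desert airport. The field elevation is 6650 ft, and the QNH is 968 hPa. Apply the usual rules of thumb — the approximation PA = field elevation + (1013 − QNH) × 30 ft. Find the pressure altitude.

Pressure correction = (1013 − 968) × 30 = +1350 ft.
Pressure altitude = 6650 + (+1350) = 8000 ft.

8000 ft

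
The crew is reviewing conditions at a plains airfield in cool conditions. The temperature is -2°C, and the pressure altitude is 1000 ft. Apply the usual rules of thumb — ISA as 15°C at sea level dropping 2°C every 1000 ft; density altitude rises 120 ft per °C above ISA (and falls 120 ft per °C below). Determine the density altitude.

ISA temperature at 1000 ft = 15 − 2 × (1000/1000) = 13°C.
ISA deviation = -2 − 13 = -15°C.
Density altitude = 1000 + 120 × (-15) = 1000 + (-1800) = -800 ft.

-800 ft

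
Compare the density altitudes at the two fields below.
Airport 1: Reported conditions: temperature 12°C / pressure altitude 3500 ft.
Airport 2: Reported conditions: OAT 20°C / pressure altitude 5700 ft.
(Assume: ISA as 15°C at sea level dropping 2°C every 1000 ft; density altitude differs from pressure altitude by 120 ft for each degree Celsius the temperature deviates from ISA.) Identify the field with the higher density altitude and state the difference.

Airport 2 by 3688 ft

Airport 1: ISA temp = 8°C, deviation +4°C, DA = 3500 + 120 × 4 = 3980 ft.
Airport 2: ISA temp = 3.6°C, deviation +16.4°C, DA = 5700 + 120 × 16.4 = 7668 ft.
Airport 2 is higher by 7668 − 3980 = 3688 ft.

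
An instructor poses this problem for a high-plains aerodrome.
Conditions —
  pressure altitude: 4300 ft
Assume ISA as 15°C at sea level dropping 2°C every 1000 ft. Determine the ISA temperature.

6.4°C

ISA temperature = 15 − 2 × (4300/1000) = 15 − 8.6 = 6.4°C.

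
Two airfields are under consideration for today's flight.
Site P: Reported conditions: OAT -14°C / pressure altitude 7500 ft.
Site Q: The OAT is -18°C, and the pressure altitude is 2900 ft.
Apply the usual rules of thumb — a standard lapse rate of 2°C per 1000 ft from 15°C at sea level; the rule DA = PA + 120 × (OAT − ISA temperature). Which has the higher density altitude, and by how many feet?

Site P by 6184 ft

Site P: ISA temp = 0°C, deviation -14°C, DA = 7500 + 120 × (-14) = 5820 ft.
Site Q: ISA temp = 9.2°C, deviation -27.2°C, DA = 2900 + 120 × (-27.2) = -364 ft.
Site P is higher by 5820 − (-364) = 6184 ft.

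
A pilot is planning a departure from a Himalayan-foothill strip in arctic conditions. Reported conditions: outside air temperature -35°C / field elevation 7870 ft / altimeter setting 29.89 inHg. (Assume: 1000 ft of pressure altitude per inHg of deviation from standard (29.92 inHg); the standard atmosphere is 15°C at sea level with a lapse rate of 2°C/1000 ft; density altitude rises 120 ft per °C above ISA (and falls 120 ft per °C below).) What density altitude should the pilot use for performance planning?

Pressure altitude = 7870 + (29.92 − 29.89) × 1000 = 7870 + (+30) = 7900 ft.
ISA temperature at 7900 ft = 15 − 2 × (7900/1000) = -0.8°C.
ISA deviation = -35 − (-0.8) = -34.2°C.
Density altitude = 7900 + 120 × (-34.2) = 3796 ft.

3796 ft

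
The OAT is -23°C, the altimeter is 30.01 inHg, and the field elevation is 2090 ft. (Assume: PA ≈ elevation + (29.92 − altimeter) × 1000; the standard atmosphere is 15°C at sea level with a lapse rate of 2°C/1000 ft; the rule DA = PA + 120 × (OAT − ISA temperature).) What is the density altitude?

Pressure altitude = 2090 + (29.92 − 30.01) × 1000 = 2090 + (-90) = 2000 ft.
ISA temperature at 2000 ft = 15 − 2 × (2000/1000) = 11°C.
ISA deviation = -23 − 11 = -34°C.
Density altitude = 2000 + 120 × (-34) = -2080 ft.

-2080 ft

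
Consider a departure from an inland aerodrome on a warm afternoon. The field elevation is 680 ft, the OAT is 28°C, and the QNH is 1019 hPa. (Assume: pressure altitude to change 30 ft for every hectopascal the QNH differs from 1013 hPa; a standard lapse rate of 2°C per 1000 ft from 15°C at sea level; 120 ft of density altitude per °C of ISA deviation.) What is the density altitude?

Pressure altitude = 680 + (1013 − 1019) × 30 = 680 + (-180) = 500 ft.
ISA temperature at 500 ft = 15 − 2 × (500/1000) = 14°C.
ISA deviation = 28 − 14 = +14°C.
Density altitude = 500 + 120 × (14) = 2180 ft.

2180 ft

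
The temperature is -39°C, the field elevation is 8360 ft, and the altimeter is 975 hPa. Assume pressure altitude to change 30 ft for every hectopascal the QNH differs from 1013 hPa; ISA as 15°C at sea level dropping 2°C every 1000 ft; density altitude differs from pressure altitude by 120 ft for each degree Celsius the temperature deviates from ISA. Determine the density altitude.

5300 ft

Pressure altitude = 8360 + (1013 − 975) × 30 = 8360 + (+1140) = 9500 ft.
ISA temperature at 9500 ft = 15 − 2 × (9500/1000) = -4°C.
ISA deviation = -39 − (-4) = -35°C.
Density altitude = 9500 + 120 × (-35) = 5300 ft.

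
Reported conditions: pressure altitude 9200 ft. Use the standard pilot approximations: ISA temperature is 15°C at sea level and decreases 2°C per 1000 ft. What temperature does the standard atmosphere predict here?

ISA temperature = 15 − 2 × (9200/1000) = 15 − 18.4 = -3.4°C.

-3.4°C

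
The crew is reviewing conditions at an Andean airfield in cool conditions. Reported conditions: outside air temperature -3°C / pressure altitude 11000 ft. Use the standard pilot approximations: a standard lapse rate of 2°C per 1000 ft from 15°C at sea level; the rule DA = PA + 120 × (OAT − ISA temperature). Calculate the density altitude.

ISA temperature at 11000 ft = 15 − 2 × (11000/1000) = -7°C.
ISA deviation = -3 − (-7) = +4°C.
Density altitude = 11000 + 120 × (4) = 11000 + (+480) = 11480 ft.

11480 ft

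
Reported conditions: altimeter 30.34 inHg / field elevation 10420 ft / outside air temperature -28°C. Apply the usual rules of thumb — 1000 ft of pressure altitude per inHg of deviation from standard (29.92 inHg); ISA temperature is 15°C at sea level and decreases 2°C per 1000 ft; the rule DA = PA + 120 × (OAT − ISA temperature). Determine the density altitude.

7240 ft

Pressure altitude = 10420 + (29.92 − 30.34) × 1000 = 10420 + (-420) = 10000 ft.
ISA temperature at 10000 ft = 15 − 2 × (10000/1000) = -5°C.
ISA deviation = -28 − (-5) = -23°C.
Density altitude = 10000 + 120 × (-23) = 7240 ft.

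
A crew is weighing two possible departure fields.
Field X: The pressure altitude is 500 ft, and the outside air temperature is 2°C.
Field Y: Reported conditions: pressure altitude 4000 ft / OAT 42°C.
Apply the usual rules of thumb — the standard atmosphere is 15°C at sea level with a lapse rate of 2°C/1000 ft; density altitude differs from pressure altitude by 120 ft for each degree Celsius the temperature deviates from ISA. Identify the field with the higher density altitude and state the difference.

Field Y by 9140 ft

Field X: ISA temp = 14°C, deviation -12°C, DA = 500 + 120 × (-12) = -940 ft.
Field Y: ISA temp = 7°C, deviation +35°C, DA = 4000 + 120 × 35 = 8200 ft.
Field Y is higher by 8200 − (-940) = 9140 ft.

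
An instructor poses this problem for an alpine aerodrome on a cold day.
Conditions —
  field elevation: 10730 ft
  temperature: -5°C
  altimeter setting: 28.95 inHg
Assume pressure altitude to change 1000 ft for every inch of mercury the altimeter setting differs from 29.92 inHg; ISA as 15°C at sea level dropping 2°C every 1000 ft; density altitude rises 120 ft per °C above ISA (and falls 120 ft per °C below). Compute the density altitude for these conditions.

Pressure altitude = 10730 + (29.92 − 28.95) × 1000 = 10730 + (+970) = 11700 ft.
ISA temperature at 11700 ft = 15 − 2 × (11700/1000) = -8.4°C.
ISA deviation = -5 − (-8.4) = +3.4°C.
Density altitude = 11700 + 120 × (3.4) = 12108 ft.

12108 ft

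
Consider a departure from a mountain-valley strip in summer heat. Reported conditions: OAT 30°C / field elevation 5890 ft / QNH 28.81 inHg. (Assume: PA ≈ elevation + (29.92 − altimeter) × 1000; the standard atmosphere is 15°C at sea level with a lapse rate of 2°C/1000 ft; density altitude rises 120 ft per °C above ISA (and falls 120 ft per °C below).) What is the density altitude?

Pressure altitude = 5890 + (29.92 − 28.81) × 1000 = 5890 + (+1110) = 7000 ft.
ISA temperature at 7000 ft = 15 − 2 × (7000/1000) = 1°C.
ISA deviation = 30 − 1 = +29°C.
Density altitude = 7000 + 120 × (29) = 10480 ft.

10480 ft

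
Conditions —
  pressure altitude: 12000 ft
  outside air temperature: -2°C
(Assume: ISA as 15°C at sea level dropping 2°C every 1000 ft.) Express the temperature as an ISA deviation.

ISA temperature at 12000 ft = 15 − 2 × (12000/1000) = -9°C.
Deviation = OAT − ISA = -2 − (-9) = +7°C.

ISA+7°C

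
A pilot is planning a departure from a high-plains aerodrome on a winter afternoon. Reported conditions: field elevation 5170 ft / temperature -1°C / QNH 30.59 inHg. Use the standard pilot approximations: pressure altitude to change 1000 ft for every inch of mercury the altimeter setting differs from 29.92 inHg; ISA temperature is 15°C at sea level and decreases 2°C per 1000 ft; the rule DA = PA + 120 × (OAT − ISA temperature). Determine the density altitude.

Pressure altitude = 5170 + (29.92 − 30.59) × 1000 = 5170 + (-670) = 4500 ft.
ISA temperature at 4500 ft = 15 − 2 × (4500/1000) = 6°C.
ISA deviation = -1 − 6 = -7°C.
Density altitude = 4500 + 120 × (-7) = 3660 ft.

3660 ft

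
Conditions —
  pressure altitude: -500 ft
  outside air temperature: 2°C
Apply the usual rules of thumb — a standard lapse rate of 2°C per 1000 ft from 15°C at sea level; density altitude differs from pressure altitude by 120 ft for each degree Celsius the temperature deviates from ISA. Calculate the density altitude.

ISA temperature at -500 ft = 15 − 2 × (-500/1000) = 16°C.
ISA deviation = 2 − 16 = -14°C.
Density altitude = -500 + 120 × (-14) = -500 + (-1680) = -2180 ft.

-2180 ft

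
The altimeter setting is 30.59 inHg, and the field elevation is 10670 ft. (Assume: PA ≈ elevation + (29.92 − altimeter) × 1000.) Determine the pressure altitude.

10000 ft

Pressure correction = (29.92 − 30.59) × 1000 = -670 ft.
Pressure altitude = 10670 + (-670) = 10000 ft.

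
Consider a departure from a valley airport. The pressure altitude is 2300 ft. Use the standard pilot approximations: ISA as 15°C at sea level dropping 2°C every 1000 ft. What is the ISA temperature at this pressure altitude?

10.4°C

ISA temperature = 15 − 2 × (2300/1000) = 15 − 4.6 = 10.4°C.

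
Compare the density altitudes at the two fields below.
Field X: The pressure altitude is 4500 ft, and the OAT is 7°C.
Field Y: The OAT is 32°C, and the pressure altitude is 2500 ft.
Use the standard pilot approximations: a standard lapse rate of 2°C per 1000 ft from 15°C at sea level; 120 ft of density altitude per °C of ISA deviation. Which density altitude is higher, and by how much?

Field X: ISA temp = 6°C, deviation +1°C, DA = 4500 + 120 × 1 = 4620 ft.
Field Y: ISA temp = 10°C, deviation +22°C, DA = 2500 + 120 × 22 = 5140 ft.
Field Y is higher by 5140 − 4620 = 520 ft.

Field Y by 520 ft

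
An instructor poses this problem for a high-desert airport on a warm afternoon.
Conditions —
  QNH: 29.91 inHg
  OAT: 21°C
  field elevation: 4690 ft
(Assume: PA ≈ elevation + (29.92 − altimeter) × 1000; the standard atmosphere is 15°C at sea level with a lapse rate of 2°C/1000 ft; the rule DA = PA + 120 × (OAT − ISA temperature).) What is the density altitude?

Pressure altitude = 4690 + (29.92 − 29.91) × 1000 = 4690 + (+10) = 4700 ft.
ISA temperature at 4700 ft = 15 − 2 × (4700/1000) = 5.6°C.
ISA deviation = 21 − 5.6 = +15.4°C.
Density altitude = 4700 + 120 × (15.4) = 6548 ft.

6548 ft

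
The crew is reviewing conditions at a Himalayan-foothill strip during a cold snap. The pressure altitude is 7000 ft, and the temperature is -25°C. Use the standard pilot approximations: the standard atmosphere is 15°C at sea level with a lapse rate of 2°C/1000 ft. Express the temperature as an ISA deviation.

ISA-26°C

ISA temperature at 7000 ft = 15 − 2 × (7000/1000) = 1°C.
Deviation = OAT − ISA = -25 − 1 = -26°C.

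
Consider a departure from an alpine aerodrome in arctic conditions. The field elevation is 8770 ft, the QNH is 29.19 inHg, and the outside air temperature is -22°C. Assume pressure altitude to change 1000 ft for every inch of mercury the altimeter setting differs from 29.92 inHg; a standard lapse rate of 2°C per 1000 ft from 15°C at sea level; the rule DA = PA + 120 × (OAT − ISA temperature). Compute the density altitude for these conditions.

7340 ft

Pressure altitude = 8770 + (29.92 − 29.19) × 1000 = 8770 + (+730) = 9500 ft.
ISA temperature at 9500 ft = 15 − 2 × (9500/1000) = -4°C.
ISA deviation = -22 − (-4) = -18°C.
Density altitude = 9500 + 120 × (-18) = 7340 ft.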